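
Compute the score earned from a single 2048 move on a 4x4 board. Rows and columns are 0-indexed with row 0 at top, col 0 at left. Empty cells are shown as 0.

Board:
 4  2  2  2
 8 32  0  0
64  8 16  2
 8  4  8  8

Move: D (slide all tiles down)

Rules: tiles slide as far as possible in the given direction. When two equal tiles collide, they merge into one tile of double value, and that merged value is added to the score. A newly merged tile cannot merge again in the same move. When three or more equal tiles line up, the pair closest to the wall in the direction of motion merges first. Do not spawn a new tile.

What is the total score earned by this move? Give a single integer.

Answer: 4

Derivation:
Slide down:
col 0: [4, 8, 64, 8] -> [4, 8, 64, 8]  score +0 (running 0)
col 1: [2, 32, 8, 4] -> [2, 32, 8, 4]  score +0 (running 0)
col 2: [2, 0, 16, 8] -> [0, 2, 16, 8]  score +0 (running 0)
col 3: [2, 0, 2, 8] -> [0, 0, 4, 8]  score +4 (running 4)
Board after move:
 4  2  0  0
 8 32  2  0
64  8 16  4
 8  4  8  8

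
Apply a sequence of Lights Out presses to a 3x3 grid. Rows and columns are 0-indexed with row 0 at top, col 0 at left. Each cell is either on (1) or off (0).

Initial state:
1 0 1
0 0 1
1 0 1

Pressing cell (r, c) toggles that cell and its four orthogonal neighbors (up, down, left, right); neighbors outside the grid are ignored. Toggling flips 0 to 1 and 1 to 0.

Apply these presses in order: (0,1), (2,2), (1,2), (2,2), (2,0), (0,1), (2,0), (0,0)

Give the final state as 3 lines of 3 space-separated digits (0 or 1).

Answer: 0 1 0
1 1 0
1 0 0

Derivation:
After press 1 at (0,1):
0 1 0
0 1 1
1 0 1

After press 2 at (2,2):
0 1 0
0 1 0
1 1 0

After press 3 at (1,2):
0 1 1
0 0 1
1 1 1

After press 4 at (2,2):
0 1 1
0 0 0
1 0 0

After press 5 at (2,0):
0 1 1
1 0 0
0 1 0

After press 6 at (0,1):
1 0 0
1 1 0
0 1 0

After press 7 at (2,0):
1 0 0
0 1 0
1 0 0

After press 8 at (0,0):
0 1 0
1 1 0
1 0 0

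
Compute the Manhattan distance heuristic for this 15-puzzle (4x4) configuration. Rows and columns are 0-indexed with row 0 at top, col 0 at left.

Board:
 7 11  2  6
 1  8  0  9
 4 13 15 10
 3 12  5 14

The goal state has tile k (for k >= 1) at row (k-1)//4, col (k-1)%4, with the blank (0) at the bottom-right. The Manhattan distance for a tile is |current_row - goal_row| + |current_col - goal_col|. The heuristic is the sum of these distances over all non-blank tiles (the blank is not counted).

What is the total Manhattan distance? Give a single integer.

Tile 7: at (0,0), goal (1,2), distance |0-1|+|0-2| = 3
Tile 11: at (0,1), goal (2,2), distance |0-2|+|1-2| = 3
Tile 2: at (0,2), goal (0,1), distance |0-0|+|2-1| = 1
Tile 6: at (0,3), goal (1,1), distance |0-1|+|3-1| = 3
Tile 1: at (1,0), goal (0,0), distance |1-0|+|0-0| = 1
Tile 8: at (1,1), goal (1,3), distance |1-1|+|1-3| = 2
Tile 9: at (1,3), goal (2,0), distance |1-2|+|3-0| = 4
Tile 4: at (2,0), goal (0,3), distance |2-0|+|0-3| = 5
Tile 13: at (2,1), goal (3,0), distance |2-3|+|1-0| = 2
Tile 15: at (2,2), goal (3,2), distance |2-3|+|2-2| = 1
Tile 10: at (2,3), goal (2,1), distance |2-2|+|3-1| = 2
Tile 3: at (3,0), goal (0,2), distance |3-0|+|0-2| = 5
Tile 12: at (3,1), goal (2,3), distance |3-2|+|1-3| = 3
Tile 5: at (3,2), goal (1,0), distance |3-1|+|2-0| = 4
Tile 14: at (3,3), goal (3,1), distance |3-3|+|3-1| = 2
Sum: 3 + 3 + 1 + 3 + 1 + 2 + 4 + 5 + 2 + 1 + 2 + 5 + 3 + 4 + 2 = 41

Answer: 41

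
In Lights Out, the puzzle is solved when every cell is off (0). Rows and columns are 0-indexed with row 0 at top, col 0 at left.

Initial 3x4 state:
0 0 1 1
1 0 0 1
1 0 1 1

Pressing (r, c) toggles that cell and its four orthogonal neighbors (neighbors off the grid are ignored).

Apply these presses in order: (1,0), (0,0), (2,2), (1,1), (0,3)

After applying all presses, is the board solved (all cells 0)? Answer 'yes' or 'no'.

After press 1 at (1,0):
1 0 1 1
0 1 0 1
0 0 1 1

After press 2 at (0,0):
0 1 1 1
1 1 0 1
0 0 1 1

After press 3 at (2,2):
0 1 1 1
1 1 1 1
0 1 0 0

After press 4 at (1,1):
0 0 1 1
0 0 0 1
0 0 0 0

After press 5 at (0,3):
0 0 0 0
0 0 0 0
0 0 0 0

Lights still on: 0

Answer: yes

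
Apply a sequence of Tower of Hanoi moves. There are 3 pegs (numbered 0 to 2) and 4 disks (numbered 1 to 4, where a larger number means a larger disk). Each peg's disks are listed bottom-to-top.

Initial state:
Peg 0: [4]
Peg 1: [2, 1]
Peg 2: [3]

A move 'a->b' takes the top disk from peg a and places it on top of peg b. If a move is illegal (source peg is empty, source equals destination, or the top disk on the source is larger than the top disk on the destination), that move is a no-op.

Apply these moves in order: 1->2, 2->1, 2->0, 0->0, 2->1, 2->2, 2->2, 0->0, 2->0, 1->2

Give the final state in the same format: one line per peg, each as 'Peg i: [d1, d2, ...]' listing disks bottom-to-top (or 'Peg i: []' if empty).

After move 1 (1->2):
Peg 0: [4]
Peg 1: [2]
Peg 2: [3, 1]

After move 2 (2->1):
Peg 0: [4]
Peg 1: [2, 1]
Peg 2: [3]

After move 3 (2->0):
Peg 0: [4, 3]
Peg 1: [2, 1]
Peg 2: []

After move 4 (0->0):
Peg 0: [4, 3]
Peg 1: [2, 1]
Peg 2: []

After move 5 (2->1):
Peg 0: [4, 3]
Peg 1: [2, 1]
Peg 2: []

After move 6 (2->2):
Peg 0: [4, 3]
Peg 1: [2, 1]
Peg 2: []

After move 7 (2->2):
Peg 0: [4, 3]
Peg 1: [2, 1]
Peg 2: []

After move 8 (0->0):
Peg 0: [4, 3]
Peg 1: [2, 1]
Peg 2: []

After move 9 (2->0):
Peg 0: [4, 3]
Peg 1: [2, 1]
Peg 2: []

After move 10 (1->2):
Peg 0: [4, 3]
Peg 1: [2]
Peg 2: [1]

Answer: Peg 0: [4, 3]
Peg 1: [2]
Peg 2: [1]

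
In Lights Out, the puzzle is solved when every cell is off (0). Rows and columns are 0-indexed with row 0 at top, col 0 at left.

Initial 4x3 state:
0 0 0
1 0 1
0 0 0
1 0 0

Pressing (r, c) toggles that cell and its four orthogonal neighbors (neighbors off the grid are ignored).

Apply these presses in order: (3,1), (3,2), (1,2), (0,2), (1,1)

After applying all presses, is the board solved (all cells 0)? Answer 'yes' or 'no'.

Answer: yes

Derivation:
After press 1 at (3,1):
0 0 0
1 0 1
0 1 0
0 1 1

After press 2 at (3,2):
0 0 0
1 0 1
0 1 1
0 0 0

After press 3 at (1,2):
0 0 1
1 1 0
0 1 0
0 0 0

After press 4 at (0,2):
0 1 0
1 1 1
0 1 0
0 0 0

After press 5 at (1,1):
0 0 0
0 0 0
0 0 0
0 0 0

Lights still on: 0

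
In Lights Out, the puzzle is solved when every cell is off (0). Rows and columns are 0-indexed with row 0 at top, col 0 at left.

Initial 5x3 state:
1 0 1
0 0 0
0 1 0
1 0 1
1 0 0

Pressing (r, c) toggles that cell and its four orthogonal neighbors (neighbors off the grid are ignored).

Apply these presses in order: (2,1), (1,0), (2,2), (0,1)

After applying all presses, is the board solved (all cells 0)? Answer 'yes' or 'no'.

After press 1 at (2,1):
1 0 1
0 1 0
1 0 1
1 1 1
1 0 0

After press 2 at (1,0):
0 0 1
1 0 0
0 0 1
1 1 1
1 0 0

After press 3 at (2,2):
0 0 1
1 0 1
0 1 0
1 1 0
1 0 0

After press 4 at (0,1):
1 1 0
1 1 1
0 1 0
1 1 0
1 0 0

Lights still on: 9

Answer: no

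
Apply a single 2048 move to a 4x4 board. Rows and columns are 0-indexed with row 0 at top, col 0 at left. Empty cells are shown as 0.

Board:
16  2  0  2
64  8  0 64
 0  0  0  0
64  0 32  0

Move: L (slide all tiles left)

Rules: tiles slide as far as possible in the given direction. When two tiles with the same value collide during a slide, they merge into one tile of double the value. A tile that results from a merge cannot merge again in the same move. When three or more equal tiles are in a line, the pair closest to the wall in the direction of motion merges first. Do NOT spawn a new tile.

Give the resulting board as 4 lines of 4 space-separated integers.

Answer: 16  4  0  0
64  8 64  0
 0  0  0  0
64 32  0  0

Derivation:
Slide left:
row 0: [16, 2, 0, 2] -> [16, 4, 0, 0]
row 1: [64, 8, 0, 64] -> [64, 8, 64, 0]
row 2: [0, 0, 0, 0] -> [0, 0, 0, 0]
row 3: [64, 0, 32, 0] -> [64, 32, 0, 0]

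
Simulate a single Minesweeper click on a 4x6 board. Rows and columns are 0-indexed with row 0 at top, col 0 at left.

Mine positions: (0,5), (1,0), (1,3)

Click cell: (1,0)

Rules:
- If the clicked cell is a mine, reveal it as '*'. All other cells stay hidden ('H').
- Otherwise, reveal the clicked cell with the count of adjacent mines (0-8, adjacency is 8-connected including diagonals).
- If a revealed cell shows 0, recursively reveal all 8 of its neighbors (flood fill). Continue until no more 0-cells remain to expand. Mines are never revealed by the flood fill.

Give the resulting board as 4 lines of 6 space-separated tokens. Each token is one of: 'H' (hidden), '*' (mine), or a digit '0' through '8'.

H H H H H H
* H H H H H
H H H H H H
H H H H H H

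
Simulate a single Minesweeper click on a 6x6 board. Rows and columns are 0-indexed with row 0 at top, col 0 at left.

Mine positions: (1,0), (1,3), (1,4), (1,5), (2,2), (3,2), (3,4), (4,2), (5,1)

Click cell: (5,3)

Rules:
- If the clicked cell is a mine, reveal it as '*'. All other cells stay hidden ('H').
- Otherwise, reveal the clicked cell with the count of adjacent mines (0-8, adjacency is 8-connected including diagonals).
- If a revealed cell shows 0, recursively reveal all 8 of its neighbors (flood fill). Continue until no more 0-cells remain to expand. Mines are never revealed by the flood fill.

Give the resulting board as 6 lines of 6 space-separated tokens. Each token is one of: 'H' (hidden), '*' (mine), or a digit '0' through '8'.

H H H H H H
H H H H H H
H H H H H H
H H H H H H
H H H H H H
H H H 1 H H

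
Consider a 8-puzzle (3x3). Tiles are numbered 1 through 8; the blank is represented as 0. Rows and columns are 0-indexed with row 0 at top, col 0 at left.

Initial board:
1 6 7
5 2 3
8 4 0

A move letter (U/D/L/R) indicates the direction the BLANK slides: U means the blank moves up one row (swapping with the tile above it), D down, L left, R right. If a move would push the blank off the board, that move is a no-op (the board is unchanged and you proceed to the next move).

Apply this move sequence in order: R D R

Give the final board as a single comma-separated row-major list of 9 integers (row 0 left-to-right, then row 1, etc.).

After move 1 (R):
1 6 7
5 2 3
8 4 0

After move 2 (D):
1 6 7
5 2 3
8 4 0

After move 3 (R):
1 6 7
5 2 3
8 4 0

Answer: 1, 6, 7, 5, 2, 3, 8, 4, 0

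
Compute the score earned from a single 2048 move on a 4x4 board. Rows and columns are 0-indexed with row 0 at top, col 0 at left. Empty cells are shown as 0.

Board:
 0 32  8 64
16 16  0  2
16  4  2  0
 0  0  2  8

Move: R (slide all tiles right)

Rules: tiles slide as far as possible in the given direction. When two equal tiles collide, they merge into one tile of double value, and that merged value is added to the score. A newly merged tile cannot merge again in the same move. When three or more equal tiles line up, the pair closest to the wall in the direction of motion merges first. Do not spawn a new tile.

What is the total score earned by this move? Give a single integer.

Slide right:
row 0: [0, 32, 8, 64] -> [0, 32, 8, 64]  score +0 (running 0)
row 1: [16, 16, 0, 2] -> [0, 0, 32, 2]  score +32 (running 32)
row 2: [16, 4, 2, 0] -> [0, 16, 4, 2]  score +0 (running 32)
row 3: [0, 0, 2, 8] -> [0, 0, 2, 8]  score +0 (running 32)
Board after move:
 0 32  8 64
 0  0 32  2
 0 16  4  2
 0  0  2  8

Answer: 32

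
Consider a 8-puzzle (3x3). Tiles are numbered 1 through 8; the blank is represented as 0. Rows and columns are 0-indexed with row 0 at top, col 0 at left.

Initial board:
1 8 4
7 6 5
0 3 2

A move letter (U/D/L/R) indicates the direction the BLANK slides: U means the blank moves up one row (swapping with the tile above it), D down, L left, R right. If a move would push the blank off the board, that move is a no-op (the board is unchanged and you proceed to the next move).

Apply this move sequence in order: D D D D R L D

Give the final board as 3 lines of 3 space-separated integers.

Answer: 1 8 4
7 6 5
0 3 2

Derivation:
After move 1 (D):
1 8 4
7 6 5
0 3 2

After move 2 (D):
1 8 4
7 6 5
0 3 2

After move 3 (D):
1 8 4
7 6 5
0 3 2

After move 4 (D):
1 8 4
7 6 5
0 3 2

After move 5 (R):
1 8 4
7 6 5
3 0 2

After move 6 (L):
1 8 4
7 6 5
0 3 2

After move 7 (D):
1 8 4
7 6 5
0 3 2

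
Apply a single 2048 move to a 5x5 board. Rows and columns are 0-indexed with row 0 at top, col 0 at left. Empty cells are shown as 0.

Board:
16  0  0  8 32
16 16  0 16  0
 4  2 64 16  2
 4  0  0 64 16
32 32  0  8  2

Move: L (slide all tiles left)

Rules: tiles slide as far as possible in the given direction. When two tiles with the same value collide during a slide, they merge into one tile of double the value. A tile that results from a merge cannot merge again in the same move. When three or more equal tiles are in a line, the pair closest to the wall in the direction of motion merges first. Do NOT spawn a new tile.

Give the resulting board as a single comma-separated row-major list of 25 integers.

Answer: 16, 8, 32, 0, 0, 32, 16, 0, 0, 0, 4, 2, 64, 16, 2, 4, 64, 16, 0, 0, 64, 8, 2, 0, 0

Derivation:
Slide left:
row 0: [16, 0, 0, 8, 32] -> [16, 8, 32, 0, 0]
row 1: [16, 16, 0, 16, 0] -> [32, 16, 0, 0, 0]
row 2: [4, 2, 64, 16, 2] -> [4, 2, 64, 16, 2]
row 3: [4, 0, 0, 64, 16] -> [4, 64, 16, 0, 0]
row 4: [32, 32, 0, 8, 2] -> [64, 8, 2, 0, 0]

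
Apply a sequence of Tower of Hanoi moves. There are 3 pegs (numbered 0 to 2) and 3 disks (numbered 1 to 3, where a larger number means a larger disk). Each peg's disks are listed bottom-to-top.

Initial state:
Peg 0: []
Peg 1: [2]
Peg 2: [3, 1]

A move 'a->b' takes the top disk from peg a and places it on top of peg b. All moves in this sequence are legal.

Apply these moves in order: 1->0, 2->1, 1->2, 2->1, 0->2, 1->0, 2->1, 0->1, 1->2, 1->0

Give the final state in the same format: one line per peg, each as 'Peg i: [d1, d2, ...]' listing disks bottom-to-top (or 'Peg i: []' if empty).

After move 1 (1->0):
Peg 0: [2]
Peg 1: []
Peg 2: [3, 1]

After move 2 (2->1):
Peg 0: [2]
Peg 1: [1]
Peg 2: [3]

After move 3 (1->2):
Peg 0: [2]
Peg 1: []
Peg 2: [3, 1]

After move 4 (2->1):
Peg 0: [2]
Peg 1: [1]
Peg 2: [3]

After move 5 (0->2):
Peg 0: []
Peg 1: [1]
Peg 2: [3, 2]

After move 6 (1->0):
Peg 0: [1]
Peg 1: []
Peg 2: [3, 2]

After move 7 (2->1):
Peg 0: [1]
Peg 1: [2]
Peg 2: [3]

After move 8 (0->1):
Peg 0: []
Peg 1: [2, 1]
Peg 2: [3]

After move 9 (1->2):
Peg 0: []
Peg 1: [2]
Peg 2: [3, 1]

After move 10 (1->0):
Peg 0: [2]
Peg 1: []
Peg 2: [3, 1]

Answer: Peg 0: [2]
Peg 1: []
Peg 2: [3, 1]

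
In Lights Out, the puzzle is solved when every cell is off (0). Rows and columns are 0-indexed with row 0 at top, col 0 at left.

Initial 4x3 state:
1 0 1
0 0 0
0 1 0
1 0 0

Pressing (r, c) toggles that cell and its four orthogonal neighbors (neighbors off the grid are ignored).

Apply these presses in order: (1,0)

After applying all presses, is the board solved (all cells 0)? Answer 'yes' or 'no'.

After press 1 at (1,0):
0 0 1
1 1 0
1 1 0
1 0 0

Lights still on: 6

Answer: no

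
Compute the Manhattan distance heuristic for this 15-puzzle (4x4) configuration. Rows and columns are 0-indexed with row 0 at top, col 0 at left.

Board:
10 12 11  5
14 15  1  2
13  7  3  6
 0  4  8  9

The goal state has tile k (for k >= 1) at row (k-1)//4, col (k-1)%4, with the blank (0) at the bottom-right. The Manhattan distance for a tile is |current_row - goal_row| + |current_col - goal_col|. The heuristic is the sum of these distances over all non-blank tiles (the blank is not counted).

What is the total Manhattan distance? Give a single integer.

Answer: 45

Derivation:
Tile 10: at (0,0), goal (2,1), distance |0-2|+|0-1| = 3
Tile 12: at (0,1), goal (2,3), distance |0-2|+|1-3| = 4
Tile 11: at (0,2), goal (2,2), distance |0-2|+|2-2| = 2
Tile 5: at (0,3), goal (1,0), distance |0-1|+|3-0| = 4
Tile 14: at (1,0), goal (3,1), distance |1-3|+|0-1| = 3
Tile 15: at (1,1), goal (3,2), distance |1-3|+|1-2| = 3
Tile 1: at (1,2), goal (0,0), distance |1-0|+|2-0| = 3
Tile 2: at (1,3), goal (0,1), distance |1-0|+|3-1| = 3
Tile 13: at (2,0), goal (3,0), distance |2-3|+|0-0| = 1
Tile 7: at (2,1), goal (1,2), distance |2-1|+|1-2| = 2
Tile 3: at (2,2), goal (0,2), distance |2-0|+|2-2| = 2
Tile 6: at (2,3), goal (1,1), distance |2-1|+|3-1| = 3
Tile 4: at (3,1), goal (0,3), distance |3-0|+|1-3| = 5
Tile 8: at (3,2), goal (1,3), distance |3-1|+|2-3| = 3
Tile 9: at (3,3), goal (2,0), distance |3-2|+|3-0| = 4
Sum: 3 + 4 + 2 + 4 + 3 + 3 + 3 + 3 + 1 + 2 + 2 + 3 + 5 + 3 + 4 = 45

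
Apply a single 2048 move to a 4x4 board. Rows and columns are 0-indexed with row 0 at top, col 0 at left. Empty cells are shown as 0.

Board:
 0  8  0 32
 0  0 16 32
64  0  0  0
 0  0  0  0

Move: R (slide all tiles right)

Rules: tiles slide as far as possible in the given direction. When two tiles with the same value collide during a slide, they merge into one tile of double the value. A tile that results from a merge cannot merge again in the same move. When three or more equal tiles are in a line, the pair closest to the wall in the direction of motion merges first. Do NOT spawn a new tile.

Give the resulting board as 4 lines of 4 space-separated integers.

Answer:  0  0  8 32
 0  0 16 32
 0  0  0 64
 0  0  0  0

Derivation:
Slide right:
row 0: [0, 8, 0, 32] -> [0, 0, 8, 32]
row 1: [0, 0, 16, 32] -> [0, 0, 16, 32]
row 2: [64, 0, 0, 0] -> [0, 0, 0, 64]
row 3: [0, 0, 0, 0] -> [0, 0, 0, 0]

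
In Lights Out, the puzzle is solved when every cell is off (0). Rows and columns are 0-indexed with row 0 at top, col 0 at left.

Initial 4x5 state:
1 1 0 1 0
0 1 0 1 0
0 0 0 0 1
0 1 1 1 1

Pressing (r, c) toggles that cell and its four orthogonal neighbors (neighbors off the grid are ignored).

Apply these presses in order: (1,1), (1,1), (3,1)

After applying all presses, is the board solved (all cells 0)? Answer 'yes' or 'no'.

Answer: no

Derivation:
After press 1 at (1,1):
1 0 0 1 0
1 0 1 1 0
0 1 0 0 1
0 1 1 1 1

After press 2 at (1,1):
1 1 0 1 0
0 1 0 1 0
0 0 0 0 1
0 1 1 1 1

After press 3 at (3,1):
1 1 0 1 0
0 1 0 1 0
0 1 0 0 1
1 0 0 1 1

Lights still on: 10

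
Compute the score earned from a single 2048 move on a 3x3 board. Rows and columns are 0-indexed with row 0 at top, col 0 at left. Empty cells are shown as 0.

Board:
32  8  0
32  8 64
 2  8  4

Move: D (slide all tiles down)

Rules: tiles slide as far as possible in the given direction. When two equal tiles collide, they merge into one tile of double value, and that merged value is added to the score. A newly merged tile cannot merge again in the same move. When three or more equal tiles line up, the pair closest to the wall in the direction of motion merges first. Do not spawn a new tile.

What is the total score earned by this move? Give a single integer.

Slide down:
col 0: [32, 32, 2] -> [0, 64, 2]  score +64 (running 64)
col 1: [8, 8, 8] -> [0, 8, 16]  score +16 (running 80)
col 2: [0, 64, 4] -> [0, 64, 4]  score +0 (running 80)
Board after move:
 0  0  0
64  8 64
 2 16  4

Answer: 80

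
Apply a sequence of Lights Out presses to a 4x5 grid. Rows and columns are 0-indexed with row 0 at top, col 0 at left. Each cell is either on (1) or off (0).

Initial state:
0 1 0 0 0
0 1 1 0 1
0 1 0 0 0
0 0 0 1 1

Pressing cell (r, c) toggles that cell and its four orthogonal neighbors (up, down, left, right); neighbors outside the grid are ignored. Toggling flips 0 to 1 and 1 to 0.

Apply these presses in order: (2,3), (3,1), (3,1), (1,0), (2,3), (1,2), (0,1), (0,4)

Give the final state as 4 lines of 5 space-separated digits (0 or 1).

After press 1 at (2,3):
0 1 0 0 0
0 1 1 1 1
0 1 1 1 1
0 0 0 0 1

After press 2 at (3,1):
0 1 0 0 0
0 1 1 1 1
0 0 1 1 1
1 1 1 0 1

After press 3 at (3,1):
0 1 0 0 0
0 1 1 1 1
0 1 1 1 1
0 0 0 0 1

After press 4 at (1,0):
1 1 0 0 0
1 0 1 1 1
1 1 1 1 1
0 0 0 0 1

After press 5 at (2,3):
1 1 0 0 0
1 0 1 0 1
1 1 0 0 0
0 0 0 1 1

After press 6 at (1,2):
1 1 1 0 0
1 1 0 1 1
1 1 1 0 0
0 0 0 1 1

After press 7 at (0,1):
0 0 0 0 0
1 0 0 1 1
1 1 1 0 0
0 0 0 1 1

After press 8 at (0,4):
0 0 0 1 1
1 0 0 1 0
1 1 1 0 0
0 0 0 1 1

Answer: 0 0 0 1 1
1 0 0 1 0
1 1 1 0 0
0 0 0 1 1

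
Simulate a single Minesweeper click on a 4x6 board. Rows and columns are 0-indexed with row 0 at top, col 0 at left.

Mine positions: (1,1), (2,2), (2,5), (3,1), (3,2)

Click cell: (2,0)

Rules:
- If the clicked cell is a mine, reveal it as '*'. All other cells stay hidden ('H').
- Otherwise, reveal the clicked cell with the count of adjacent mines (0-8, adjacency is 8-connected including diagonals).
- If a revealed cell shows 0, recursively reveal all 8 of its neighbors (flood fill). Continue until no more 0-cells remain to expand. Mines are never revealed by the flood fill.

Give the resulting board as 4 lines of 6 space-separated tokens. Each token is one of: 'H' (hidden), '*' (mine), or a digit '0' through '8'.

H H H H H H
H H H H H H
2 H H H H H
H H H H H H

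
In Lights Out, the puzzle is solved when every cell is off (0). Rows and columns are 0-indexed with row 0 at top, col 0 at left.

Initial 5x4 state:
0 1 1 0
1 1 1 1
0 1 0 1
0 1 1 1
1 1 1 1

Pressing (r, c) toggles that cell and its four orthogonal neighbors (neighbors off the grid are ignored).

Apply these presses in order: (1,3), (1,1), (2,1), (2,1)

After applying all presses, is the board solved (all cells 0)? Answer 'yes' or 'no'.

After press 1 at (1,3):
0 1 1 1
1 1 0 0
0 1 0 0
0 1 1 1
1 1 1 1

After press 2 at (1,1):
0 0 1 1
0 0 1 0
0 0 0 0
0 1 1 1
1 1 1 1

After press 3 at (2,1):
0 0 1 1
0 1 1 0
1 1 1 0
0 0 1 1
1 1 1 1

After press 4 at (2,1):
0 0 1 1
0 0 1 0
0 0 0 0
0 1 1 1
1 1 1 1

Lights still on: 10

Answer: no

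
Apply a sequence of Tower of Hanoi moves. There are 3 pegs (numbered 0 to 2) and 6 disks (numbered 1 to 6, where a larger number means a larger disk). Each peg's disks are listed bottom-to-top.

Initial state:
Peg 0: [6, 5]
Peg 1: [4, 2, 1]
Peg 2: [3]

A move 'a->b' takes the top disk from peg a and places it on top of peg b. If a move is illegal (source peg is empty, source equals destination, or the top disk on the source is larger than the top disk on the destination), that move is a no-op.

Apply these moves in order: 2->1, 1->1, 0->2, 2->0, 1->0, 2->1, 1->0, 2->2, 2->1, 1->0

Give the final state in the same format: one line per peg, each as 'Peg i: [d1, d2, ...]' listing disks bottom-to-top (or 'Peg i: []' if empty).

Answer: Peg 0: [6, 5, 3, 1]
Peg 1: [4, 2]
Peg 2: []

Derivation:
After move 1 (2->1):
Peg 0: [6, 5]
Peg 1: [4, 2, 1]
Peg 2: [3]

After move 2 (1->1):
Peg 0: [6, 5]
Peg 1: [4, 2, 1]
Peg 2: [3]

After move 3 (0->2):
Peg 0: [6, 5]
Peg 1: [4, 2, 1]
Peg 2: [3]

After move 4 (2->0):
Peg 0: [6, 5, 3]
Peg 1: [4, 2, 1]
Peg 2: []

After move 5 (1->0):
Peg 0: [6, 5, 3, 1]
Peg 1: [4, 2]
Peg 2: []

After move 6 (2->1):
Peg 0: [6, 5, 3, 1]
Peg 1: [4, 2]
Peg 2: []

After move 7 (1->0):
Peg 0: [6, 5, 3, 1]
Peg 1: [4, 2]
Peg 2: []

After move 8 (2->2):
Peg 0: [6, 5, 3, 1]
Peg 1: [4, 2]
Peg 2: []

After move 9 (2->1):
Peg 0: [6, 5, 3, 1]
Peg 1: [4, 2]
Peg 2: []

After move 10 (1->0):
Peg 0: [6, 5, 3, 1]
Peg 1: [4, 2]
Peg 2: []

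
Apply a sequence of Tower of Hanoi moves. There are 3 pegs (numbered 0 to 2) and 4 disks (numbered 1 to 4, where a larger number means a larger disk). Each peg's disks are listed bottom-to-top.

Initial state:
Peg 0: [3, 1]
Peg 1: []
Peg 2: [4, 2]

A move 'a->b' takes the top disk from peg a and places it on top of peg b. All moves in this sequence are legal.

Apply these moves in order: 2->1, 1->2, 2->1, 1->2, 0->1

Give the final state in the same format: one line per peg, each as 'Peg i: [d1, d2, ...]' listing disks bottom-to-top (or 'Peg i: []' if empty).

Answer: Peg 0: [3]
Peg 1: [1]
Peg 2: [4, 2]

Derivation:
After move 1 (2->1):
Peg 0: [3, 1]
Peg 1: [2]
Peg 2: [4]

After move 2 (1->2):
Peg 0: [3, 1]
Peg 1: []
Peg 2: [4, 2]

After move 3 (2->1):
Peg 0: [3, 1]
Peg 1: [2]
Peg 2: [4]

After move 4 (1->2):
Peg 0: [3, 1]
Peg 1: []
Peg 2: [4, 2]

After move 5 (0->1):
Peg 0: [3]
Peg 1: [1]
Peg 2: [4, 2]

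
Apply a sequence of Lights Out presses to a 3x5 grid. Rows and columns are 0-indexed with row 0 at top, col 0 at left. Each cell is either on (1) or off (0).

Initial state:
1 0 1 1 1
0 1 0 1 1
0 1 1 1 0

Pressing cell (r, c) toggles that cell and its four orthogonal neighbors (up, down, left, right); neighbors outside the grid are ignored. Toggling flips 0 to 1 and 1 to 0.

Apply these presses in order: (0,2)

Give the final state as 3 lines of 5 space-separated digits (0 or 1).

After press 1 at (0,2):
1 1 0 0 1
0 1 1 1 1
0 1 1 1 0

Answer: 1 1 0 0 1
0 1 1 1 1
0 1 1 1 0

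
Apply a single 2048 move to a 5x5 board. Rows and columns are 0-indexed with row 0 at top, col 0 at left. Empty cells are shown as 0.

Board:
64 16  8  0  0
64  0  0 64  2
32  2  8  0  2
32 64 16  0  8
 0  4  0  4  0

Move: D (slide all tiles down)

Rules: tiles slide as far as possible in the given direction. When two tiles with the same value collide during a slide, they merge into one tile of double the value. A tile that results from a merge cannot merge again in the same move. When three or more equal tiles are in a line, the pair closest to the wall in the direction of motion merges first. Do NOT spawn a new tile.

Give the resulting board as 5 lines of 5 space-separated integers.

Slide down:
col 0: [64, 64, 32, 32, 0] -> [0, 0, 0, 128, 64]
col 1: [16, 0, 2, 64, 4] -> [0, 16, 2, 64, 4]
col 2: [8, 0, 8, 16, 0] -> [0, 0, 0, 16, 16]
col 3: [0, 64, 0, 0, 4] -> [0, 0, 0, 64, 4]
col 4: [0, 2, 2, 8, 0] -> [0, 0, 0, 4, 8]

Answer:   0   0   0   0   0
  0  16   0   0   0
  0   2   0   0   0
128  64  16  64   4
 64   4  16   4   8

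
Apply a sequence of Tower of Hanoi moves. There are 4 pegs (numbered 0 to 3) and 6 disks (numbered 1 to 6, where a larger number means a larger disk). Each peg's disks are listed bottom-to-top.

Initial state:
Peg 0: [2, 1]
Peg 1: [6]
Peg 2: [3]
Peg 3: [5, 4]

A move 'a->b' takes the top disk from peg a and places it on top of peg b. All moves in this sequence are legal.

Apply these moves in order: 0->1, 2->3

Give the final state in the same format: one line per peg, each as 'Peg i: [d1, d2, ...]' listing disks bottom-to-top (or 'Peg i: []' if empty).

Answer: Peg 0: [2]
Peg 1: [6, 1]
Peg 2: []
Peg 3: [5, 4, 3]

Derivation:
After move 1 (0->1):
Peg 0: [2]
Peg 1: [6, 1]
Peg 2: [3]
Peg 3: [5, 4]

After move 2 (2->3):
Peg 0: [2]
Peg 1: [6, 1]
Peg 2: []
Peg 3: [5, 4, 3]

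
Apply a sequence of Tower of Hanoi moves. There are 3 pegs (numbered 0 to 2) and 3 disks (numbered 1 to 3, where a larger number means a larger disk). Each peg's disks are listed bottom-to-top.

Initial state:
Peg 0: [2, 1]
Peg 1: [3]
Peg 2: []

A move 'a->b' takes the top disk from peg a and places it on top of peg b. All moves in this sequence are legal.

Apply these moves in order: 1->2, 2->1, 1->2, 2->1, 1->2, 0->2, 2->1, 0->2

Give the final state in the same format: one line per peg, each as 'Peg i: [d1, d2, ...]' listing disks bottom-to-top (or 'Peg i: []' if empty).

Answer: Peg 0: []
Peg 1: [1]
Peg 2: [3, 2]

Derivation:
After move 1 (1->2):
Peg 0: [2, 1]
Peg 1: []
Peg 2: [3]

After move 2 (2->1):
Peg 0: [2, 1]
Peg 1: [3]
Peg 2: []

After move 3 (1->2):
Peg 0: [2, 1]
Peg 1: []
Peg 2: [3]

After move 4 (2->1):
Peg 0: [2, 1]
Peg 1: [3]
Peg 2: []

After move 5 (1->2):
Peg 0: [2, 1]
Peg 1: []
Peg 2: [3]

After move 6 (0->2):
Peg 0: [2]
Peg 1: []
Peg 2: [3, 1]

After move 7 (2->1):
Peg 0: [2]
Peg 1: [1]
Peg 2: [3]

After move 8 (0->2):
Peg 0: []
Peg 1: [1]
Peg 2: [3, 2]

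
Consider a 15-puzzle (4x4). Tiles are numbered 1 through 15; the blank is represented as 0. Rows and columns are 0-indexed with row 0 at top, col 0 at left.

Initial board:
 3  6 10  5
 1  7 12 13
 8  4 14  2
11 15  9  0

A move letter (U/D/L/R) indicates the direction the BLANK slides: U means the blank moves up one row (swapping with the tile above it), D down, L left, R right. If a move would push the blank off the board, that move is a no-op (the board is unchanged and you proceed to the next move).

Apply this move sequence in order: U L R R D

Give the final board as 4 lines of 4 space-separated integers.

After move 1 (U):
 3  6 10  5
 1  7 12 13
 8  4 14  0
11 15  9  2

After move 2 (L):
 3  6 10  5
 1  7 12 13
 8  4  0 14
11 15  9  2

After move 3 (R):
 3  6 10  5
 1  7 12 13
 8  4 14  0
11 15  9  2

After move 4 (R):
 3  6 10  5
 1  7 12 13
 8  4 14  0
11 15  9  2

After move 5 (D):
 3  6 10  5
 1  7 12 13
 8  4 14  2
11 15  9  0

Answer:  3  6 10  5
 1  7 12 13
 8  4 14  2
11 15  9  0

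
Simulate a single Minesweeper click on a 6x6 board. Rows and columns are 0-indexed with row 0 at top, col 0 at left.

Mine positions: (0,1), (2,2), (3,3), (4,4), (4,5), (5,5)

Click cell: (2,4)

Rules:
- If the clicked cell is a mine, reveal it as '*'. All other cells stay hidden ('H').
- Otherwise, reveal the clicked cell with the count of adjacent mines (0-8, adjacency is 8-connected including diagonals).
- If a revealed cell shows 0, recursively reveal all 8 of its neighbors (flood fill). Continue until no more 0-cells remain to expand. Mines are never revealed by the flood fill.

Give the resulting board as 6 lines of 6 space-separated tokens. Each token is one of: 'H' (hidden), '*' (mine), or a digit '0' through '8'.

H H H H H H
H H H H H H
H H H H 1 H
H H H H H H
H H H H H H
H H H H H H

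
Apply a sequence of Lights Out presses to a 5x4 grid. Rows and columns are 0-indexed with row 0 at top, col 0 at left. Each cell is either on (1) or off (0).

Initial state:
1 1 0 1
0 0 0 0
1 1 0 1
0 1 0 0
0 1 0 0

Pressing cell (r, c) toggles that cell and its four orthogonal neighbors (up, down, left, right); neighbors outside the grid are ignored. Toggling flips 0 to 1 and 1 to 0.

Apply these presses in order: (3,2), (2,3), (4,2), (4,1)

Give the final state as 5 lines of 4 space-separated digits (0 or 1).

Answer: 1 1 0 1
0 0 0 1
1 1 0 0
0 1 0 0
1 1 1 1

Derivation:
After press 1 at (3,2):
1 1 0 1
0 0 0 0
1 1 1 1
0 0 1 1
0 1 1 0

After press 2 at (2,3):
1 1 0 1
0 0 0 1
1 1 0 0
0 0 1 0
0 1 1 0

After press 3 at (4,2):
1 1 0 1
0 0 0 1
1 1 0 0
0 0 0 0
0 0 0 1

After press 4 at (4,1):
1 1 0 1
0 0 0 1
1 1 0 0
0 1 0 0
1 1 1 1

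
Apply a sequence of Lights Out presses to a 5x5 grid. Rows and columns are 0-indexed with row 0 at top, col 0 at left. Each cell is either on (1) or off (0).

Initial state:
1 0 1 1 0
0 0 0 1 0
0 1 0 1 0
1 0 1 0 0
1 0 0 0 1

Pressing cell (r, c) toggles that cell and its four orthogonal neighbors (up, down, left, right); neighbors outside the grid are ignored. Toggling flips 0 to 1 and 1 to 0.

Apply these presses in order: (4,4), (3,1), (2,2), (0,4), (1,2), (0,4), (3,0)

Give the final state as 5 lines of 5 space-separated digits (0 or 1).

Answer: 1 0 0 1 0
0 1 0 0 0
1 1 0 0 0
1 0 1 0 1
0 1 0 1 0

Derivation:
After press 1 at (4,4):
1 0 1 1 0
0 0 0 1 0
0 1 0 1 0
1 0 1 0 1
1 0 0 1 0

After press 2 at (3,1):
1 0 1 1 0
0 0 0 1 0
0 0 0 1 0
0 1 0 0 1
1 1 0 1 0

After press 3 at (2,2):
1 0 1 1 0
0 0 1 1 0
0 1 1 0 0
0 1 1 0 1
1 1 0 1 0

After press 4 at (0,4):
1 0 1 0 1
0 0 1 1 1
0 1 1 0 0
0 1 1 0 1
1 1 0 1 0

After press 5 at (1,2):
1 0 0 0 1
0 1 0 0 1
0 1 0 0 0
0 1 1 0 1
1 1 0 1 0

After press 6 at (0,4):
1 0 0 1 0
0 1 0 0 0
0 1 0 0 0
0 1 1 0 1
1 1 0 1 0

After press 7 at (3,0):
1 0 0 1 0
0 1 0 0 0
1 1 0 0 0
1 0 1 0 1
0 1 0 1 0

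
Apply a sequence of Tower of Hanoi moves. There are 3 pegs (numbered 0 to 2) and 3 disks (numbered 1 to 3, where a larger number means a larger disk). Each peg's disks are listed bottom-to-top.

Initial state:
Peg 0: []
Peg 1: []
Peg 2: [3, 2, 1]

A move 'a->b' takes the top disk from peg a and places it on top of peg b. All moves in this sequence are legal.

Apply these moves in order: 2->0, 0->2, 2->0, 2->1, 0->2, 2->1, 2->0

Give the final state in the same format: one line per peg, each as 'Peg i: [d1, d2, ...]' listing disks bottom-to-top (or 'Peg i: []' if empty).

Answer: Peg 0: [3]
Peg 1: [2, 1]
Peg 2: []

Derivation:
After move 1 (2->0):
Peg 0: [1]
Peg 1: []
Peg 2: [3, 2]

After move 2 (0->2):
Peg 0: []
Peg 1: []
Peg 2: [3, 2, 1]

After move 3 (2->0):
Peg 0: [1]
Peg 1: []
Peg 2: [3, 2]

After move 4 (2->1):
Peg 0: [1]
Peg 1: [2]
Peg 2: [3]

After move 5 (0->2):
Peg 0: []
Peg 1: [2]
Peg 2: [3, 1]

After move 6 (2->1):
Peg 0: []
Peg 1: [2, 1]
Peg 2: [3]

After move 7 (2->0):
Peg 0: [3]
Peg 1: [2, 1]
Peg 2: []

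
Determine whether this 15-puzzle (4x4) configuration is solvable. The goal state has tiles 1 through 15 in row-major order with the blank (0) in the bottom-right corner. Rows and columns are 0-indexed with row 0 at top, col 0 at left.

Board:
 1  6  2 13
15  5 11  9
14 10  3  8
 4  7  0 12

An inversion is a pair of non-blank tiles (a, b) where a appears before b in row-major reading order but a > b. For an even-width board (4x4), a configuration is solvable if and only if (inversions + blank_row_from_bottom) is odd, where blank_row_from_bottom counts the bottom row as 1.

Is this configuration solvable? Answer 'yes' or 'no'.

Answer: no

Derivation:
Inversions: 47
Blank is in row 3 (0-indexed from top), which is row 1 counting from the bottom (bottom = 1).
47 + 1 = 48, which is even, so the puzzle is not solvable.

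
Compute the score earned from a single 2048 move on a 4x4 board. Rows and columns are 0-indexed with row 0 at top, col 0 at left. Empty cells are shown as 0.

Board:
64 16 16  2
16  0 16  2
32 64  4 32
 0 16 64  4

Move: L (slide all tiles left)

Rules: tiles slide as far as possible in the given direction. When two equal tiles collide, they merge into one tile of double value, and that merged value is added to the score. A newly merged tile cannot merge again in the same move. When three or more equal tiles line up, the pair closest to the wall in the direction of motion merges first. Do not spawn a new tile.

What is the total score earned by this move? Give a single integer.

Slide left:
row 0: [64, 16, 16, 2] -> [64, 32, 2, 0]  score +32 (running 32)
row 1: [16, 0, 16, 2] -> [32, 2, 0, 0]  score +32 (running 64)
row 2: [32, 64, 4, 32] -> [32, 64, 4, 32]  score +0 (running 64)
row 3: [0, 16, 64, 4] -> [16, 64, 4, 0]  score +0 (running 64)
Board after move:
64 32  2  0
32  2  0  0
32 64  4 32
16 64  4  0

Answer: 64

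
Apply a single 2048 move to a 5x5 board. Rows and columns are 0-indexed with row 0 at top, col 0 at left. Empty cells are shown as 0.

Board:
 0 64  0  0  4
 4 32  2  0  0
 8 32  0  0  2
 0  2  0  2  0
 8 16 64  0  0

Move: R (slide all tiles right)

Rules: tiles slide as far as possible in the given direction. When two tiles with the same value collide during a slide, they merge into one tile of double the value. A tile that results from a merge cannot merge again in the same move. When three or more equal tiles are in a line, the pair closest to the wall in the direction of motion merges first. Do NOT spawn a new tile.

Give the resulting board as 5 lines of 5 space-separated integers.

Answer:  0  0  0 64  4
 0  0  4 32  2
 0  0  8 32  2
 0  0  0  0  4
 0  0  8 16 64

Derivation:
Slide right:
row 0: [0, 64, 0, 0, 4] -> [0, 0, 0, 64, 4]
row 1: [4, 32, 2, 0, 0] -> [0, 0, 4, 32, 2]
row 2: [8, 32, 0, 0, 2] -> [0, 0, 8, 32, 2]
row 3: [0, 2, 0, 2, 0] -> [0, 0, 0, 0, 4]
row 4: [8, 16, 64, 0, 0] -> [0, 0, 8, 16, 64]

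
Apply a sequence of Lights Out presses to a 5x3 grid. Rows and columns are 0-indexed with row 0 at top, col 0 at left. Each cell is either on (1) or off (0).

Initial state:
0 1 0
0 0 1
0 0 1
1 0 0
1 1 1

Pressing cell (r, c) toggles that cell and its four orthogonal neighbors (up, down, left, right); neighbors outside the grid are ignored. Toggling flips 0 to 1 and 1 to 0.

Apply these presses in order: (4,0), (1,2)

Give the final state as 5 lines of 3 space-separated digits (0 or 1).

Answer: 0 1 1
0 1 0
0 0 0
0 0 0
0 0 1

Derivation:
After press 1 at (4,0):
0 1 0
0 0 1
0 0 1
0 0 0
0 0 1

After press 2 at (1,2):
0 1 1
0 1 0
0 0 0
0 0 0
0 0 1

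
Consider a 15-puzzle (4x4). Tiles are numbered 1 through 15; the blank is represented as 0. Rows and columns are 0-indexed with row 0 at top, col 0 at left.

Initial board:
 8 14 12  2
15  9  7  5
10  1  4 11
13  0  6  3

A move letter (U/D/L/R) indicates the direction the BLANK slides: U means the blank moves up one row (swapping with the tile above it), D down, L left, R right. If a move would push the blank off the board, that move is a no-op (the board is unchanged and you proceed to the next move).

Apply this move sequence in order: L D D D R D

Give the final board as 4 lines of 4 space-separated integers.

Answer:  8 14 12  2
15  9  7  5
10  1  4 11
13  0  6  3

Derivation:
After move 1 (L):
 8 14 12  2
15  9  7  5
10  1  4 11
 0 13  6  3

After move 2 (D):
 8 14 12  2
15  9  7  5
10  1  4 11
 0 13  6  3

After move 3 (D):
 8 14 12  2
15  9  7  5
10  1  4 11
 0 13  6  3

After move 4 (D):
 8 14 12  2
15  9  7  5
10  1  4 11
 0 13  6  3

After move 5 (R):
 8 14 12  2
15  9  7  5
10  1  4 11
13  0  6  3

After move 6 (D):
 8 14 12  2
15  9  7  5
10  1  4 11
13  0  6  3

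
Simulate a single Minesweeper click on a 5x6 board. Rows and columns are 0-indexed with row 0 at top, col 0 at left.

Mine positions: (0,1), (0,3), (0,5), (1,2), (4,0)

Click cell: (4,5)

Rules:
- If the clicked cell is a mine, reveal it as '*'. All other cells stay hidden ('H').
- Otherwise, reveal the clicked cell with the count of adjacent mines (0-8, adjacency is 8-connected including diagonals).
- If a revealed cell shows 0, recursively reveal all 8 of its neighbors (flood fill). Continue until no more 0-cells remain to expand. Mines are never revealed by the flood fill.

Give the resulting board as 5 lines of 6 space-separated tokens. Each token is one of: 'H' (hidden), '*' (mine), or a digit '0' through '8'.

H H H H H H
H H H 2 2 1
H 1 1 1 0 0
H 1 0 0 0 0
H 1 0 0 0 0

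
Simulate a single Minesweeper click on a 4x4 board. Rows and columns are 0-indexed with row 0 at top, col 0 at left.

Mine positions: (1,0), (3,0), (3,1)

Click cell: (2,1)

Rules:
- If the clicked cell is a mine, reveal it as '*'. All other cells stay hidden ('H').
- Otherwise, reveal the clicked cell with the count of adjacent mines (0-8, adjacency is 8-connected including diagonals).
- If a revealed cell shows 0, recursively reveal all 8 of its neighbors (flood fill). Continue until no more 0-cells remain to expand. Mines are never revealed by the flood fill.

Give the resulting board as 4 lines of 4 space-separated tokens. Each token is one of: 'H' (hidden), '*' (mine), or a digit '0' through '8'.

H H H H
H H H H
H 3 H H
H H H H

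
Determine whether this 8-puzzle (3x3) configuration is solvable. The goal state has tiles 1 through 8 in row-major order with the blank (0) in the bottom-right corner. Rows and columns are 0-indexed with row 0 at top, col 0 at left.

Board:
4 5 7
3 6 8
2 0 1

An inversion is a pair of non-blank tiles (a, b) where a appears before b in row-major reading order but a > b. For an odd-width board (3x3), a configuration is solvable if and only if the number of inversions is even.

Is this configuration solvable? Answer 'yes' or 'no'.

Answer: no

Derivation:
Inversions (pairs i<j in row-major order where tile[i] > tile[j] > 0): 17
17 is odd, so the puzzle is not solvable.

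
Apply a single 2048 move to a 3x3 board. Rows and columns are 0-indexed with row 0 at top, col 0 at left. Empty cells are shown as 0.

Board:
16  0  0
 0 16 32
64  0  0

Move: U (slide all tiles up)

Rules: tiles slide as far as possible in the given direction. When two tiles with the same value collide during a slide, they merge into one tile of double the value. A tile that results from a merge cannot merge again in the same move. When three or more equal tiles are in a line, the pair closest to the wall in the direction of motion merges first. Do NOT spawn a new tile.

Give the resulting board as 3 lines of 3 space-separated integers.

Answer: 16 16 32
64  0  0
 0  0  0

Derivation:
Slide up:
col 0: [16, 0, 64] -> [16, 64, 0]
col 1: [0, 16, 0] -> [16, 0, 0]
col 2: [0, 32, 0] -> [32, 0, 0]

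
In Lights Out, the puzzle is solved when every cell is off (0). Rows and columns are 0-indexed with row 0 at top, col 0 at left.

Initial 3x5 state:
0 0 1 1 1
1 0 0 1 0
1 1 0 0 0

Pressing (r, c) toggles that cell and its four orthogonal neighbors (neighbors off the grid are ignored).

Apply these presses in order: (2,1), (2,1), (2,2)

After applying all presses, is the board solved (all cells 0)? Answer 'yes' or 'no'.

Answer: no

Derivation:
After press 1 at (2,1):
0 0 1 1 1
1 1 0 1 0
0 0 1 0 0

After press 2 at (2,1):
0 0 1 1 1
1 0 0 1 0
1 1 0 0 0

After press 3 at (2,2):
0 0 1 1 1
1 0 1 1 0
1 0 1 1 0

Lights still on: 9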